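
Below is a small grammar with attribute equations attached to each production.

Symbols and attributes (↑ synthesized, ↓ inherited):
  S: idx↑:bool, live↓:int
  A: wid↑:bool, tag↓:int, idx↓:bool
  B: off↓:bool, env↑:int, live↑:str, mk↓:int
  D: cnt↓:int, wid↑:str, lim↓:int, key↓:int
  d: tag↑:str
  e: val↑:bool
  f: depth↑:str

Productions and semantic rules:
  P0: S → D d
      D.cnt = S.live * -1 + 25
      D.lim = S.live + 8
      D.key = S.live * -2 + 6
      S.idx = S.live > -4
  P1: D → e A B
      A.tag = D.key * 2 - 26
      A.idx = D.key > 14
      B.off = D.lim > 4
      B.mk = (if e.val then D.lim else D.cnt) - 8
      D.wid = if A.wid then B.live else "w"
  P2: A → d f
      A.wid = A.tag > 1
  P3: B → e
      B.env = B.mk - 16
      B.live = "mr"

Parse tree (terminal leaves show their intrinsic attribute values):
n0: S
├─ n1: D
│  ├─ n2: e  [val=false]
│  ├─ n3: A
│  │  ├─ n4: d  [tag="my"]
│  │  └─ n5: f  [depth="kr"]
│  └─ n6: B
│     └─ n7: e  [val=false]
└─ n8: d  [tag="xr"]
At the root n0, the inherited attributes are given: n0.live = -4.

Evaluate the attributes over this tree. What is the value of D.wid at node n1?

"mr"

1. n0.live = -4  [given at root]
2. n1.cnt = 29  [S.live * -1 + 25]
3. n1.lim = 4  [S.live + 8]
4. n1.key = 14  [S.live * -2 + 6]
5. n2.val = false  [terminal]
6. n3.tag = 2  [D.key * 2 - 26]
7. n3.idx = false  [D.key > 14]
8. n4.tag = "my"  [terminal]
9. n5.depth = "kr"  [terminal]
10. n3.wid = true  [A.tag > 1]
11. n6.off = false  [D.lim > 4]
12. n6.mk = 21  [(if e.val then D.lim else D.cnt) - 8]
13. n7.val = false  [terminal]
14. n6.env = 5  [B.mk - 16]
15. n6.live = "mr"  ["mr"]
16. n1.wid = "mr"  [if A.wid then B.live else "w"]
17. n8.tag = "xr"  [terminal]
18. n0.idx = false  [S.live > -4]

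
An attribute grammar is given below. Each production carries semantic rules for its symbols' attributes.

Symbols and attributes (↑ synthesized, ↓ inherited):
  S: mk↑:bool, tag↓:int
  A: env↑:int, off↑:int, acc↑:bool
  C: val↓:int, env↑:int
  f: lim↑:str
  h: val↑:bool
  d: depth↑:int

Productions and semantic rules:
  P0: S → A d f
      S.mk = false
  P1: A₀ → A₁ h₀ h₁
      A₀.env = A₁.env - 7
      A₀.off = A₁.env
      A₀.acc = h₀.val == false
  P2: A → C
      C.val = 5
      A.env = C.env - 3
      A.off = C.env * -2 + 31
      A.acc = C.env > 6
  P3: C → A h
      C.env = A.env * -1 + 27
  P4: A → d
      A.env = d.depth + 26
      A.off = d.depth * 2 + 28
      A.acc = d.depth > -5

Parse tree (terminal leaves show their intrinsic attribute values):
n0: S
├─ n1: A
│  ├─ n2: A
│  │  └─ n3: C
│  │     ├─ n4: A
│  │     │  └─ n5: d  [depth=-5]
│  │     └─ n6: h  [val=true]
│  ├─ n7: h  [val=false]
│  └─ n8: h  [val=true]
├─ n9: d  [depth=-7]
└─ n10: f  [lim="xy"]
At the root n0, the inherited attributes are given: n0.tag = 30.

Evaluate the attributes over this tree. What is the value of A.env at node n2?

1. n0.tag = 30  [given at root]
2. n3.val = 5  [5]
3. n5.depth = -5  [terminal]
4. n4.env = 21  [d.depth + 26]
5. n4.off = 18  [d.depth * 2 + 28]
6. n4.acc = false  [d.depth > -5]
7. n6.val = true  [terminal]
8. n3.env = 6  [A.env * -1 + 27]
9. n2.env = 3  [C.env - 3]
10. n2.off = 19  [C.env * -2 + 31]
11. n2.acc = false  [C.env > 6]
12. n7.val = false  [terminal]
13. n8.val = true  [terminal]
14. n1.env = -4  [A₁.env - 7]
15. n1.off = 3  [A₁.env]
16. n1.acc = true  [h₀.val == false]
17. n9.depth = -7  [terminal]
18. n10.lim = "xy"  [terminal]
19. n0.mk = false  [false]

3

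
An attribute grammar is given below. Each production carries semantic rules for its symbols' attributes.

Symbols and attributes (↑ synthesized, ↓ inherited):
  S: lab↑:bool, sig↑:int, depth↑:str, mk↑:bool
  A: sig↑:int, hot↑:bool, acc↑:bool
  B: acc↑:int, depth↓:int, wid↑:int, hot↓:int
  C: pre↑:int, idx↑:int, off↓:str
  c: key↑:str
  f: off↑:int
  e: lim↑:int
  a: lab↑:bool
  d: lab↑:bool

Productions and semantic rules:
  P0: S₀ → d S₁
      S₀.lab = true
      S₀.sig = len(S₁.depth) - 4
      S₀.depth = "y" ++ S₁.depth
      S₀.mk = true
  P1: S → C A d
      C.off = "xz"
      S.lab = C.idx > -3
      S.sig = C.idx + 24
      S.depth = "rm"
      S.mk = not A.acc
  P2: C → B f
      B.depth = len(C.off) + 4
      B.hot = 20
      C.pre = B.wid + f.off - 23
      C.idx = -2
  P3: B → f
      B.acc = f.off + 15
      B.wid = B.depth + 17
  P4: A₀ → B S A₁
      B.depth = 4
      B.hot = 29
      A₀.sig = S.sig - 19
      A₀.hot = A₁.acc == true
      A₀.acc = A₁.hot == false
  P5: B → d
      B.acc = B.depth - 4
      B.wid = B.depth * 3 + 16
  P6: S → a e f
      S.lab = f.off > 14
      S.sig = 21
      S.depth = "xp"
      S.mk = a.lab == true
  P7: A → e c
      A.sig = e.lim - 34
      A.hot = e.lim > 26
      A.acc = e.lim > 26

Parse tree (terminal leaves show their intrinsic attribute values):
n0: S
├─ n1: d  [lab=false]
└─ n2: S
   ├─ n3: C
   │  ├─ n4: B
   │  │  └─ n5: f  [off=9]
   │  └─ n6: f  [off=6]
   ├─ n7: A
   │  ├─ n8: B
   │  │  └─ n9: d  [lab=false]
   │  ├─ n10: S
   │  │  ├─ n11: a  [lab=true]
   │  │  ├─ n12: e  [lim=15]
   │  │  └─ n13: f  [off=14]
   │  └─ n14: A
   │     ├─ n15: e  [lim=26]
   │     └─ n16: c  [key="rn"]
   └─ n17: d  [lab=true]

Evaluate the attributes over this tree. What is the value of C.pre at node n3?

6

1. n1.lab = false  [terminal]
2. n3.off = "xz"  ["xz"]
3. n4.depth = 6  [len(C.off) + 4]
4. n4.hot = 20  [20]
5. n5.off = 9  [terminal]
6. n4.acc = 24  [f.off + 15]
7. n4.wid = 23  [B.depth + 17]
8. n6.off = 6  [terminal]
9. n3.pre = 6  [B.wid + f.off - 23]
10. n3.idx = -2  [-2]
11. n8.depth = 4  [4]
12. n8.hot = 29  [29]
13. n9.lab = false  [terminal]
14. n8.acc = 0  [B.depth - 4]
15. n8.wid = 28  [B.depth * 3 + 16]
16. n11.lab = true  [terminal]
17. n12.lim = 15  [terminal]
18. n13.off = 14  [terminal]
19. n10.lab = false  [f.off > 14]
20. n10.sig = 21  [21]
21. n10.depth = "xp"  ["xp"]
22. n10.mk = true  [a.lab == true]
23. n15.lim = 26  [terminal]
24. n16.key = "rn"  [terminal]
25. n14.sig = -8  [e.lim - 34]
26. n14.hot = false  [e.lim > 26]
27. n14.acc = false  [e.lim > 26]
28. n7.sig = 2  [S.sig - 19]
29. n7.hot = false  [A₁.acc == true]
30. n7.acc = true  [A₁.hot == false]
31. n17.lab = true  [terminal]
32. n2.lab = true  [C.idx > -3]
33. n2.sig = 22  [C.idx + 24]
34. n2.depth = "rm"  ["rm"]
35. n2.mk = false  [not A.acc]
36. n0.lab = true  [true]
37. n0.sig = -2  [len(S₁.depth) - 4]
38. n0.depth = "yrm"  ["y" ++ S₁.depth]
39. n0.mk = true  [true]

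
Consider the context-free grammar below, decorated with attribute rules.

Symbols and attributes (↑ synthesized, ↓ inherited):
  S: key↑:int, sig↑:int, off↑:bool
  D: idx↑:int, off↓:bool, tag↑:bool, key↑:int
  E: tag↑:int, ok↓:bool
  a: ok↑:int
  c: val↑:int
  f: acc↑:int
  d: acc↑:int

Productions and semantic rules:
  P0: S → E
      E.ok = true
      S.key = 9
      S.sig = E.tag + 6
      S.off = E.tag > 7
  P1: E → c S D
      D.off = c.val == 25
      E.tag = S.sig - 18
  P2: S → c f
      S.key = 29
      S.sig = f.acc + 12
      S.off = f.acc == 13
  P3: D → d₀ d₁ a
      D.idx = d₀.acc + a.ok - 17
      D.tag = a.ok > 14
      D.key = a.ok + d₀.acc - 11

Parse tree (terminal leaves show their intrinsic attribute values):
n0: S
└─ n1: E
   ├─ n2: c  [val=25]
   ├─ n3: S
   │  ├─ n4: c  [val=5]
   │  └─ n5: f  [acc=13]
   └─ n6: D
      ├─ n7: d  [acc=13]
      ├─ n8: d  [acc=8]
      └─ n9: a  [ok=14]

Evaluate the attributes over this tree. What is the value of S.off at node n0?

1. n1.ok = true  [true]
2. n2.val = 25  [terminal]
3. n4.val = 5  [terminal]
4. n5.acc = 13  [terminal]
5. n3.key = 29  [29]
6. n3.sig = 25  [f.acc + 12]
7. n3.off = true  [f.acc == 13]
8. n6.off = true  [c.val == 25]
9. n7.acc = 13  [terminal]
10. n8.acc = 8  [terminal]
11. n9.ok = 14  [terminal]
12. n6.idx = 10  [d₀.acc + a.ok - 17]
13. n6.tag = false  [a.ok > 14]
14. n6.key = 16  [a.ok + d₀.acc - 11]
15. n1.tag = 7  [S.sig - 18]
16. n0.key = 9  [9]
17. n0.sig = 13  [E.tag + 6]
18. n0.off = false  [E.tag > 7]

false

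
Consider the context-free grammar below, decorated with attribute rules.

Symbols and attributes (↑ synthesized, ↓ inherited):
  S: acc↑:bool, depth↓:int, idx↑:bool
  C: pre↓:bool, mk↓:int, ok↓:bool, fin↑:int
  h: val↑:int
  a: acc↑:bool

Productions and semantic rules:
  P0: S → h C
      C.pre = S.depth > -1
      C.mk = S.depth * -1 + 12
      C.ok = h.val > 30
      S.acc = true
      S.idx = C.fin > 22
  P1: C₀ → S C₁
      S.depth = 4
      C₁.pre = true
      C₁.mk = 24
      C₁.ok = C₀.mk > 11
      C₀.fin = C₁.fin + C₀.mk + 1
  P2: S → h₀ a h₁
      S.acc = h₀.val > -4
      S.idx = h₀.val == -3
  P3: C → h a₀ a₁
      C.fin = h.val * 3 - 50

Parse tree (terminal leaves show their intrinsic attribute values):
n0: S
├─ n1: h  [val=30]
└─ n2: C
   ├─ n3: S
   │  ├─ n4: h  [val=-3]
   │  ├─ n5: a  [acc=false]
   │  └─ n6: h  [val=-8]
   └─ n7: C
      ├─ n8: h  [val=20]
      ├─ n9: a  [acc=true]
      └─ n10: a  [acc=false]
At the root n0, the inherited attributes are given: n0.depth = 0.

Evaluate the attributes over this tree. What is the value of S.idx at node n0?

true

1. n0.depth = 0  [given at root]
2. n1.val = 30  [terminal]
3. n2.pre = true  [S.depth > -1]
4. n2.mk = 12  [S.depth * -1 + 12]
5. n2.ok = false  [h.val > 30]
6. n3.depth = 4  [4]
7. n4.val = -3  [terminal]
8. n5.acc = false  [terminal]
9. n6.val = -8  [terminal]
10. n3.acc = true  [h₀.val > -4]
11. n3.idx = true  [h₀.val == -3]
12. n7.pre = true  [true]
13. n7.mk = 24  [24]
14. n7.ok = true  [C₀.mk > 11]
15. n8.val = 20  [terminal]
16. n9.acc = true  [terminal]
17. n10.acc = false  [terminal]
18. n7.fin = 10  [h.val * 3 - 50]
19. n2.fin = 23  [C₁.fin + C₀.mk + 1]
20. n0.acc = true  [true]
21. n0.idx = true  [C.fin > 22]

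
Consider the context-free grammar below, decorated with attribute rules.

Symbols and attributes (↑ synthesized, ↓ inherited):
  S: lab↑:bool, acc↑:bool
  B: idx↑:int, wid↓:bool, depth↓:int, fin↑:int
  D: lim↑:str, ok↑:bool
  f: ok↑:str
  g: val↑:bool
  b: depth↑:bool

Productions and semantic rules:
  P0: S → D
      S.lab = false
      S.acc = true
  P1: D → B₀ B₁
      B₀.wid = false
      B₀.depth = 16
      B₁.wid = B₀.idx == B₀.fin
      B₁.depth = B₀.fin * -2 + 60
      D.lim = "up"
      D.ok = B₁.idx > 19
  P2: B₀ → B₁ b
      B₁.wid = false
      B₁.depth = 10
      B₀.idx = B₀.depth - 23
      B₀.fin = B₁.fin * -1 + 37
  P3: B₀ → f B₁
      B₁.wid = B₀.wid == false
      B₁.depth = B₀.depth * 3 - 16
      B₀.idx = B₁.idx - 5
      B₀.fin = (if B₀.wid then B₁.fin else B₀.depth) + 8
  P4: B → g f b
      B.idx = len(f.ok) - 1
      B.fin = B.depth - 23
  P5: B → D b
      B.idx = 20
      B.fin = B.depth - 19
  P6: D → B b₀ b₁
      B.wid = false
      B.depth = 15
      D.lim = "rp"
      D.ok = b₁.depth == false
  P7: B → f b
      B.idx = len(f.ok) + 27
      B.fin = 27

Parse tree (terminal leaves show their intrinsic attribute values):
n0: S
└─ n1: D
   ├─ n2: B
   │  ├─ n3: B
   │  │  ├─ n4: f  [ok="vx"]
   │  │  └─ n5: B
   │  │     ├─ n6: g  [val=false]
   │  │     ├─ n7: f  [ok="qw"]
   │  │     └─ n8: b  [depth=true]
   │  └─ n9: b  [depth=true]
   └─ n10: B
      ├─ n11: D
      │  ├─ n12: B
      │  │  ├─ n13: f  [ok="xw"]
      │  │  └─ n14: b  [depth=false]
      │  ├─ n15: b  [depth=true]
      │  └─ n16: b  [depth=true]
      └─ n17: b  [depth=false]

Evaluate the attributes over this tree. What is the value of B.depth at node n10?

22

1. n2.wid = false  [false]
2. n2.depth = 16  [16]
3. n3.wid = false  [false]
4. n3.depth = 10  [10]
5. n4.ok = "vx"  [terminal]
6. n5.wid = true  [B₀.wid == false]
7. n5.depth = 14  [B₀.depth * 3 - 16]
8. n6.val = false  [terminal]
9. n7.ok = "qw"  [terminal]
10. n8.depth = true  [terminal]
11. n5.idx = 1  [len(f.ok) - 1]
12. n5.fin = -9  [B.depth - 23]
13. n3.idx = -4  [B₁.idx - 5]
14. n3.fin = 18  [(if B₀.wid then B₁.fin else B₀.depth) + 8]
15. n9.depth = true  [terminal]
16. n2.idx = -7  [B₀.depth - 23]
17. n2.fin = 19  [B₁.fin * -1 + 37]
18. n10.wid = false  [B₀.idx == B₀.fin]
19. n10.depth = 22  [B₀.fin * -2 + 60]
20. n12.wid = false  [false]
21. n12.depth = 15  [15]
22. n13.ok = "xw"  [terminal]
23. n14.depth = false  [terminal]
24. n12.idx = 29  [len(f.ok) + 27]
25. n12.fin = 27  [27]
26. n15.depth = true  [terminal]
27. n16.depth = true  [terminal]
28. n11.lim = "rp"  ["rp"]
29. n11.ok = false  [b₁.depth == false]
30. n17.depth = false  [terminal]
31. n10.idx = 20  [20]
32. n10.fin = 3  [B.depth - 19]
33. n1.lim = "up"  ["up"]
34. n1.ok = true  [B₁.idx > 19]
35. n0.lab = false  [false]
36. n0.acc = true  [true]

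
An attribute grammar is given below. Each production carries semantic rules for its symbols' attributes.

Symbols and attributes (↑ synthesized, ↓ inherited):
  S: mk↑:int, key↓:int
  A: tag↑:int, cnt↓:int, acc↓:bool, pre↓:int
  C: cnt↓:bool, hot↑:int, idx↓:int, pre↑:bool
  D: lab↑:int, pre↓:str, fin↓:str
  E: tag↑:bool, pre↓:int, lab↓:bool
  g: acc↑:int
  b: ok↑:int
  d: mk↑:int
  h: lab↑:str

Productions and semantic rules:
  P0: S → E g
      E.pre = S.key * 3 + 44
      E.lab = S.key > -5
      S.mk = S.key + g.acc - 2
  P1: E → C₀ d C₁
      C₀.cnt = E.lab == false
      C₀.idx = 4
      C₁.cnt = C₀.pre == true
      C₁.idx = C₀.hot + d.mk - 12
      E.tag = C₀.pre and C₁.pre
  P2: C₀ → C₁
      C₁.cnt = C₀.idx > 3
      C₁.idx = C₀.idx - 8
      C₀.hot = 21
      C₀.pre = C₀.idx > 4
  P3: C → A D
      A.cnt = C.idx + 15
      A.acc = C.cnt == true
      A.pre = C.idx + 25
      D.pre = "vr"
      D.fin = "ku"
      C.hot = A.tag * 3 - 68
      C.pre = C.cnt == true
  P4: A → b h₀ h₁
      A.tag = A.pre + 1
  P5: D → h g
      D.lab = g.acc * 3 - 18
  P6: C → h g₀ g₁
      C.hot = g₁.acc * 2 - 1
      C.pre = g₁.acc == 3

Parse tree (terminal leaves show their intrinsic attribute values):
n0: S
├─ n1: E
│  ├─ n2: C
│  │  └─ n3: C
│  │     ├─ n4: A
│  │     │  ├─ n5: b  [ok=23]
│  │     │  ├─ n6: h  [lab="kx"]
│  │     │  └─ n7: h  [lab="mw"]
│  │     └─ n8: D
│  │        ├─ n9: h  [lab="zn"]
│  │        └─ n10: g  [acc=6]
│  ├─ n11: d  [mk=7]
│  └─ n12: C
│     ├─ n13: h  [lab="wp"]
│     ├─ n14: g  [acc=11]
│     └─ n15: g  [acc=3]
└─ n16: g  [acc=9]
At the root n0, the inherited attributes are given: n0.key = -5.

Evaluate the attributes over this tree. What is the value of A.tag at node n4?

22

1. n0.key = -5  [given at root]
2. n1.pre = 29  [S.key * 3 + 44]
3. n1.lab = false  [S.key > -5]
4. n2.cnt = true  [E.lab == false]
5. n2.idx = 4  [4]
6. n3.cnt = true  [C₀.idx > 3]
7. n3.idx = -4  [C₀.idx - 8]
8. n4.cnt = 11  [C.idx + 15]
9. n4.acc = true  [C.cnt == true]
10. n4.pre = 21  [C.idx + 25]
11. n5.ok = 23  [terminal]
12. n6.lab = "kx"  [terminal]
13. n7.lab = "mw"  [terminal]
14. n4.tag = 22  [A.pre + 1]
15. n8.pre = "vr"  ["vr"]
16. n8.fin = "ku"  ["ku"]
17. n9.lab = "zn"  [terminal]
18. n10.acc = 6  [terminal]
19. n8.lab = 0  [g.acc * 3 - 18]
20. n3.hot = -2  [A.tag * 3 - 68]
21. n3.pre = true  [C.cnt == true]
22. n2.hot = 21  [21]
23. n2.pre = false  [C₀.idx > 4]
24. n11.mk = 7  [terminal]
25. n12.cnt = false  [C₀.pre == true]
26. n12.idx = 16  [C₀.hot + d.mk - 12]
27. n13.lab = "wp"  [terminal]
28. n14.acc = 11  [terminal]
29. n15.acc = 3  [terminal]
30. n12.hot = 5  [g₁.acc * 2 - 1]
31. n12.pre = true  [g₁.acc == 3]
32. n1.tag = false  [C₀.pre and C₁.pre]
33. n16.acc = 9  [terminal]
34. n0.mk = 2  [S.key + g.acc - 2]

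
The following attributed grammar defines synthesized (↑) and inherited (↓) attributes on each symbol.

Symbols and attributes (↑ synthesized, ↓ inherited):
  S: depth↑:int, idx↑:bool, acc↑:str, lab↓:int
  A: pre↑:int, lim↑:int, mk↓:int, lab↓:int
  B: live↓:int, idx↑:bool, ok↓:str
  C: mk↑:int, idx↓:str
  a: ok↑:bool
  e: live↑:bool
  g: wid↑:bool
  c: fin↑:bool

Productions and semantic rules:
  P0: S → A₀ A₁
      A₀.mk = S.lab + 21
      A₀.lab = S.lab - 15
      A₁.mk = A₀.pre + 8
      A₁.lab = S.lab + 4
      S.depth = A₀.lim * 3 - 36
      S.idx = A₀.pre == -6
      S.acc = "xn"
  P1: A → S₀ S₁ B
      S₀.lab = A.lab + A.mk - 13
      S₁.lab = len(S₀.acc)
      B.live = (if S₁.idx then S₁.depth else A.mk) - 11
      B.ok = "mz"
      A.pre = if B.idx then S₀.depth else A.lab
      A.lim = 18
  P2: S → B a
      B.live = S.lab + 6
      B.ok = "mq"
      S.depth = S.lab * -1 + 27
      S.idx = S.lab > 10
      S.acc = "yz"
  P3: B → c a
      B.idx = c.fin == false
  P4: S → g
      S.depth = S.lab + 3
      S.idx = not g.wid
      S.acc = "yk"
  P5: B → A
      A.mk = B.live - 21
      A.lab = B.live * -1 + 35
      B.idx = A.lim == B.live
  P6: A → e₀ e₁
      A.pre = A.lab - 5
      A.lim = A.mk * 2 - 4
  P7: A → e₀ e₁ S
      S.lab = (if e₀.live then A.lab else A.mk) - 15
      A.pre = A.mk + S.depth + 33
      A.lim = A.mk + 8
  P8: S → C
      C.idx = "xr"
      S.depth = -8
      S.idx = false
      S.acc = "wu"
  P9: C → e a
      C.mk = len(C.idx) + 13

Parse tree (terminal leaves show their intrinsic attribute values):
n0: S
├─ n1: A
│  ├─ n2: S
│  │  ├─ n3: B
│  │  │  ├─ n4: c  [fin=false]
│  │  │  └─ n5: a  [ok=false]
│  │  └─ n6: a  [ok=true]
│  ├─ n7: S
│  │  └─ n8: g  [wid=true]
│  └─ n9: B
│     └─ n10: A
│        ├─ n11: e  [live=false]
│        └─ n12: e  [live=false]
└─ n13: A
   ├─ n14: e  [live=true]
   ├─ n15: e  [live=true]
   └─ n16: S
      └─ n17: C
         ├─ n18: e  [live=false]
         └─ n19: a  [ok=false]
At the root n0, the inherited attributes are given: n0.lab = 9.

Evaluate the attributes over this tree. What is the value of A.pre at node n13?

27

1. n0.lab = 9  [given at root]
2. n1.mk = 30  [S.lab + 21]
3. n1.lab = -6  [S.lab - 15]
4. n2.lab = 11  [A.lab + A.mk - 13]
5. n3.live = 17  [S.lab + 6]
6. n3.ok = "mq"  ["mq"]
7. n4.fin = false  [terminal]
8. n5.ok = false  [terminal]
9. n3.idx = true  [c.fin == false]
10. n6.ok = true  [terminal]
11. n2.depth = 16  [S.lab * -1 + 27]
12. n2.idx = true  [S.lab > 10]
13. n2.acc = "yz"  ["yz"]
14. n7.lab = 2  [len(S₀.acc)]
15. n8.wid = true  [terminal]
16. n7.depth = 5  [S.lab + 3]
17. n7.idx = false  [not g.wid]
18. n7.acc = "yk"  ["yk"]
19. n9.live = 19  [(if S₁.idx then S₁.depth else A.mk) - 11]
20. n9.ok = "mz"  ["mz"]
21. n10.mk = -2  [B.live - 21]
22. n10.lab = 16  [B.live * -1 + 35]
23. n11.live = false  [terminal]
24. n12.live = false  [terminal]
25. n10.pre = 11  [A.lab - 5]
26. n10.lim = -8  [A.mk * 2 - 4]
27. n9.idx = false  [A.lim == B.live]
28. n1.pre = -6  [if B.idx then S₀.depth else A.lab]
29. n1.lim = 18  [18]
30. n13.mk = 2  [A₀.pre + 8]
31. n13.lab = 13  [S.lab + 4]
32. n14.live = true  [terminal]
33. n15.live = true  [terminal]
34. n16.lab = -2  [(if e₀.live then A.lab else A.mk) - 15]
35. n17.idx = "xr"  ["xr"]
36. n18.live = false  [terminal]
37. n19.ok = false  [terminal]
38. n17.mk = 15  [len(C.idx) + 13]
39. n16.depth = -8  [-8]
40. n16.idx = false  [false]
41. n16.acc = "wu"  ["wu"]
42. n13.pre = 27  [A.mk + S.depth + 33]
43. n13.lim = 10  [A.mk + 8]
44. n0.depth = 18  [A₀.lim * 3 - 36]
45. n0.idx = true  [A₀.pre == -6]
46. n0.acc = "xn"  ["xn"]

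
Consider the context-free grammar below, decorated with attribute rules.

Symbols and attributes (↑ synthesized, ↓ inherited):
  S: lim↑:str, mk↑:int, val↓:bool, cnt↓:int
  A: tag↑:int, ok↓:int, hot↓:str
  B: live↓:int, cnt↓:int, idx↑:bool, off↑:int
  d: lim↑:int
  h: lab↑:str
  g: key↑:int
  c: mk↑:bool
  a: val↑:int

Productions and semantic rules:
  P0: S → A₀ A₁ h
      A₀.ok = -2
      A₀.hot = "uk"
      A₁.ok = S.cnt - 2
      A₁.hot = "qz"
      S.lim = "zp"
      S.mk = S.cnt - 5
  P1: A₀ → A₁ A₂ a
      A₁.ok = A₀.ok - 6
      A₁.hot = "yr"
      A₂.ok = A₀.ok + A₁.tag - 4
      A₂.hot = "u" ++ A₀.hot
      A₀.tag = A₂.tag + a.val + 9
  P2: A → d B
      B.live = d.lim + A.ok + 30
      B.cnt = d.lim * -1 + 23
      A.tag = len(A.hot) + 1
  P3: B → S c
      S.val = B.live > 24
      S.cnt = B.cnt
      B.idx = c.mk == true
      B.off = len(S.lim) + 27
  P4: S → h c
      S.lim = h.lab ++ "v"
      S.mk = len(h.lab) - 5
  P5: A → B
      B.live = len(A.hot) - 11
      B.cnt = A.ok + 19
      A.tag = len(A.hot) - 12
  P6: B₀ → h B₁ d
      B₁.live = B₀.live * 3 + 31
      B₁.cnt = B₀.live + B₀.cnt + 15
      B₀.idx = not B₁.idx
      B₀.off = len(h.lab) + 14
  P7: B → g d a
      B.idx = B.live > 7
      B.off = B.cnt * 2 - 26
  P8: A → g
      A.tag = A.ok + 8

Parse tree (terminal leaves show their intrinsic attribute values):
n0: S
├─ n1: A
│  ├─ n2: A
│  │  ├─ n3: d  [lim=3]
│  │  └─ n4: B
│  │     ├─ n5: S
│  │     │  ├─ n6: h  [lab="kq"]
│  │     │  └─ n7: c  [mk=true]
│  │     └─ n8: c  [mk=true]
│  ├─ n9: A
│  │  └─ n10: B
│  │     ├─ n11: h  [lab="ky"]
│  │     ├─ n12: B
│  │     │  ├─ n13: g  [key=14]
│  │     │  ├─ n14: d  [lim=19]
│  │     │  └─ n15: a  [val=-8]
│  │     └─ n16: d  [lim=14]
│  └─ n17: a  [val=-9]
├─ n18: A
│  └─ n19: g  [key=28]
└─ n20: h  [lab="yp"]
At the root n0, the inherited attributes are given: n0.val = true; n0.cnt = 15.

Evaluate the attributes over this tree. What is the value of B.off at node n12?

20

1. n0.val = true  [given at root]
2. n0.cnt = 15  [given at root]
3. n1.ok = -2  [-2]
4. n1.hot = "uk"  ["uk"]
5. n2.ok = -8  [A₀.ok - 6]
6. n2.hot = "yr"  ["yr"]
7. n3.lim = 3  [terminal]
8. n4.live = 25  [d.lim + A.ok + 30]
9. n4.cnt = 20  [d.lim * -1 + 23]
10. n5.val = true  [B.live > 24]
11. n5.cnt = 20  [B.cnt]
12. n6.lab = "kq"  [terminal]
13. n7.mk = true  [terminal]
14. n5.lim = "kqv"  [h.lab ++ "v"]
15. n5.mk = -3  [len(h.lab) - 5]
16. n8.mk = true  [terminal]
17. n4.idx = true  [c.mk == true]
18. n4.off = 30  [len(S.lim) + 27]
19. n2.tag = 3  [len(A.hot) + 1]
20. n9.ok = -3  [A₀.ok + A₁.tag - 4]
21. n9.hot = "uuk"  ["u" ++ A₀.hot]
22. n10.live = -8  [len(A.hot) - 11]
23. n10.cnt = 16  [A.ok + 19]
24. n11.lab = "ky"  [terminal]
25. n12.live = 7  [B₀.live * 3 + 31]
26. n12.cnt = 23  [B₀.live + B₀.cnt + 15]
27. n13.key = 14  [terminal]
28. n14.lim = 19  [terminal]
29. n15.val = -8  [terminal]
30. n12.idx = false  [B.live > 7]
31. n12.off = 20  [B.cnt * 2 - 26]
32. n16.lim = 14  [terminal]
33. n10.idx = true  [not B₁.idx]
34. n10.off = 16  [len(h.lab) + 14]
35. n9.tag = -9  [len(A.hot) - 12]
36. n17.val = -9  [terminal]
37. n1.tag = -9  [A₂.tag + a.val + 9]
38. n18.ok = 13  [S.cnt - 2]
39. n18.hot = "qz"  ["qz"]
40. n19.key = 28  [terminal]
41. n18.tag = 21  [A.ok + 8]
42. n20.lab = "yp"  [terminal]
43. n0.lim = "zp"  ["zp"]
44. n0.mk = 10  [S.cnt - 5]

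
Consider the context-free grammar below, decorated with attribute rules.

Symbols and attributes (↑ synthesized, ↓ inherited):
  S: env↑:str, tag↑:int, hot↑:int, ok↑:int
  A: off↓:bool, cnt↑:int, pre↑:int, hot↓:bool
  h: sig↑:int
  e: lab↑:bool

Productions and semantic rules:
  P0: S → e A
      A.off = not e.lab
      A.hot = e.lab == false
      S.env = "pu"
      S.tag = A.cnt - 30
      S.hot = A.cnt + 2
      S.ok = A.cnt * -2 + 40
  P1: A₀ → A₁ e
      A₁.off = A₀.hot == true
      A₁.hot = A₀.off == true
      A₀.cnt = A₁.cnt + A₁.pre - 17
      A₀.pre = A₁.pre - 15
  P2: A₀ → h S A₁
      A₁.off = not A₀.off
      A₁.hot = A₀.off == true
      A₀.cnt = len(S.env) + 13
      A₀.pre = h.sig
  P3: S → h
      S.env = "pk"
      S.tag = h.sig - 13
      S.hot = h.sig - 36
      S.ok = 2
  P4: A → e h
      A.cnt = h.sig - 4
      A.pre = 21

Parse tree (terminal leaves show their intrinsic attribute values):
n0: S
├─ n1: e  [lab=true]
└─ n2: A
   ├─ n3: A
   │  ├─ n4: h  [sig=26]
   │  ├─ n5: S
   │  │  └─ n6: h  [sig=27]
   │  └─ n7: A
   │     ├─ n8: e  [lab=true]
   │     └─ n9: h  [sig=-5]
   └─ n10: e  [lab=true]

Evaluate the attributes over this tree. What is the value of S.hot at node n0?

26

1. n1.lab = true  [terminal]
2. n2.off = false  [not e.lab]
3. n2.hot = false  [e.lab == false]
4. n3.off = false  [A₀.hot == true]
5. n3.hot = false  [A₀.off == true]
6. n4.sig = 26  [terminal]
7. n6.sig = 27  [terminal]
8. n5.env = "pk"  ["pk"]
9. n5.tag = 14  [h.sig - 13]
10. n5.hot = -9  [h.sig - 36]
11. n5.ok = 2  [2]
12. n7.off = true  [not A₀.off]
13. n7.hot = false  [A₀.off == true]
14. n8.lab = true  [terminal]
15. n9.sig = -5  [terminal]
16. n7.cnt = -9  [h.sig - 4]
17. n7.pre = 21  [21]
18. n3.cnt = 15  [len(S.env) + 13]
19. n3.pre = 26  [h.sig]
20. n10.lab = true  [terminal]
21. n2.cnt = 24  [A₁.cnt + A₁.pre - 17]
22. n2.pre = 11  [A₁.pre - 15]
23. n0.env = "pu"  ["pu"]
24. n0.tag = -6  [A.cnt - 30]
25. n0.hot = 26  [A.cnt + 2]
26. n0.ok = -8  [A.cnt * -2 + 40]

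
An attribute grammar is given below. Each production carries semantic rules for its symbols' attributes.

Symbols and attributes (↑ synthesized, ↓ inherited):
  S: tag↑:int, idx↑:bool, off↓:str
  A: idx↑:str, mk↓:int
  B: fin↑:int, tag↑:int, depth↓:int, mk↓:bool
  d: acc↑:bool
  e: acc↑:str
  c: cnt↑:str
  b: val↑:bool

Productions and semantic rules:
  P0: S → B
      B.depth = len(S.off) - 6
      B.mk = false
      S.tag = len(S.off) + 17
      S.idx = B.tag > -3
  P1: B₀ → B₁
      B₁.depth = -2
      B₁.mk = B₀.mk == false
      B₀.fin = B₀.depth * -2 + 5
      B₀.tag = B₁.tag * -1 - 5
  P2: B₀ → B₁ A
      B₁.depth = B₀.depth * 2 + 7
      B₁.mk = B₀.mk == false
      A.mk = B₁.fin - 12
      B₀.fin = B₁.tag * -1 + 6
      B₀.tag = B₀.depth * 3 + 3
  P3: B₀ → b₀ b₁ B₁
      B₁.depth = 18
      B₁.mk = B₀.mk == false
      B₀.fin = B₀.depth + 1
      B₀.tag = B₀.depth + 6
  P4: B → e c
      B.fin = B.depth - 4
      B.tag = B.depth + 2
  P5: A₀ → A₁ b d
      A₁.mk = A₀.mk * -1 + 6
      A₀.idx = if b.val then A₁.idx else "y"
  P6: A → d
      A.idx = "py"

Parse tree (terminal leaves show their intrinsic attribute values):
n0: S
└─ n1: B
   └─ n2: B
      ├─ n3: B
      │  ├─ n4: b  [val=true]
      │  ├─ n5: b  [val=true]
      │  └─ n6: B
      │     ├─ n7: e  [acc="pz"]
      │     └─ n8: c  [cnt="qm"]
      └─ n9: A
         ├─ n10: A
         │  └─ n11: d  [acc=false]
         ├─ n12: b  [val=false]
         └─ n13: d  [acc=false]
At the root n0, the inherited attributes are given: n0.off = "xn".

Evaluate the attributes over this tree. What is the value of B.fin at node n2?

1. n0.off = "xn"  [given at root]
2. n1.depth = -4  [len(S.off) - 6]
3. n1.mk = false  [false]
4. n2.depth = -2  [-2]
5. n2.mk = true  [B₀.mk == false]
6. n3.depth = 3  [B₀.depth * 2 + 7]
7. n3.mk = false  [B₀.mk == false]
8. n4.val = true  [terminal]
9. n5.val = true  [terminal]
10. n6.depth = 18  [18]
11. n6.mk = true  [B₀.mk == false]
12. n7.acc = "pz"  [terminal]
13. n8.cnt = "qm"  [terminal]
14. n6.fin = 14  [B.depth - 4]
15. n6.tag = 20  [B.depth + 2]
16. n3.fin = 4  [B₀.depth + 1]
17. n3.tag = 9  [B₀.depth + 6]
18. n9.mk = -8  [B₁.fin - 12]
19. n10.mk = 14  [A₀.mk * -1 + 6]
20. n11.acc = false  [terminal]
21. n10.idx = "py"  ["py"]
22. n12.val = false  [terminal]
23. n13.acc = false  [terminal]
24. n9.idx = "y"  [if b.val then A₁.idx else "y"]
25. n2.fin = -3  [B₁.tag * -1 + 6]
26. n2.tag = -3  [B₀.depth * 3 + 3]
27. n1.fin = 13  [B₀.depth * -2 + 5]
28. n1.tag = -2  [B₁.tag * -1 - 5]
29. n0.tag = 19  [len(S.off) + 17]
30. n0.idx = true  [B.tag > -3]

-3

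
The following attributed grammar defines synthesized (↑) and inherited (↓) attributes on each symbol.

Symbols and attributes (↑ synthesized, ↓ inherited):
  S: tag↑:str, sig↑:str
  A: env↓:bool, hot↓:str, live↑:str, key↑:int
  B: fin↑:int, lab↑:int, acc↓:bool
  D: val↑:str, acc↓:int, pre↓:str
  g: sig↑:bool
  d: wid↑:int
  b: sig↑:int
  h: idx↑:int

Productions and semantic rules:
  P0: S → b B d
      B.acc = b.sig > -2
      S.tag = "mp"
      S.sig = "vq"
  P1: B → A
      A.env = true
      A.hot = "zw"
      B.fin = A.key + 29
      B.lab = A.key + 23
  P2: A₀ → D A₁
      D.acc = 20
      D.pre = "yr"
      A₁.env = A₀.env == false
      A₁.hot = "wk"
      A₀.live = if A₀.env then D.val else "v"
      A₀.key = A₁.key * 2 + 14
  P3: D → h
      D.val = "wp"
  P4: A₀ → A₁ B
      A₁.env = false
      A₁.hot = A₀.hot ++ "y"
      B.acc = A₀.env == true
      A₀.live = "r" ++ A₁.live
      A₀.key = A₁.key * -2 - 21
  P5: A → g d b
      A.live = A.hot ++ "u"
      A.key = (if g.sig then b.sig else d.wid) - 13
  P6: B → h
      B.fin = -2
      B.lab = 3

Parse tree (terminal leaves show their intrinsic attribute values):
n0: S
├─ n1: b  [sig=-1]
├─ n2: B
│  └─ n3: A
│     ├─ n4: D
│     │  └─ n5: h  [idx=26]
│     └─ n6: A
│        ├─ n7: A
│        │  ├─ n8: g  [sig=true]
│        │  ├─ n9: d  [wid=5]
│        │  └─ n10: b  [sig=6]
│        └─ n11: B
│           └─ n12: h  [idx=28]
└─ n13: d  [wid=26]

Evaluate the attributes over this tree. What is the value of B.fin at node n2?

1. n1.sig = -1  [terminal]
2. n2.acc = true  [b.sig > -2]
3. n3.env = true  [true]
4. n3.hot = "zw"  ["zw"]
5. n4.acc = 20  [20]
6. n4.pre = "yr"  ["yr"]
7. n5.idx = 26  [terminal]
8. n4.val = "wp"  ["wp"]
9. n6.env = false  [A₀.env == false]
10. n6.hot = "wk"  ["wk"]
11. n7.env = false  [false]
12. n7.hot = "wky"  [A₀.hot ++ "y"]
13. n8.sig = true  [terminal]
14. n9.wid = 5  [terminal]
15. n10.sig = 6  [terminal]
16. n7.live = "wkyu"  [A.hot ++ "u"]
17. n7.key = -7  [(if g.sig then b.sig else d.wid) - 13]
18. n11.acc = false  [A₀.env == true]
19. n12.idx = 28  [terminal]
20. n11.fin = -2  [-2]
21. n11.lab = 3  [3]
22. n6.live = "rwkyu"  ["r" ++ A₁.live]
23. n6.key = -7  [A₁.key * -2 - 21]
24. n3.live = "wp"  [if A₀.env then D.val else "v"]
25. n3.key = 0  [A₁.key * 2 + 14]
26. n2.fin = 29  [A.key + 29]
27. n2.lab = 23  [A.key + 23]
28. n13.wid = 26  [terminal]
29. n0.tag = "mp"  ["mp"]
30. n0.sig = "vq"  ["vq"]

29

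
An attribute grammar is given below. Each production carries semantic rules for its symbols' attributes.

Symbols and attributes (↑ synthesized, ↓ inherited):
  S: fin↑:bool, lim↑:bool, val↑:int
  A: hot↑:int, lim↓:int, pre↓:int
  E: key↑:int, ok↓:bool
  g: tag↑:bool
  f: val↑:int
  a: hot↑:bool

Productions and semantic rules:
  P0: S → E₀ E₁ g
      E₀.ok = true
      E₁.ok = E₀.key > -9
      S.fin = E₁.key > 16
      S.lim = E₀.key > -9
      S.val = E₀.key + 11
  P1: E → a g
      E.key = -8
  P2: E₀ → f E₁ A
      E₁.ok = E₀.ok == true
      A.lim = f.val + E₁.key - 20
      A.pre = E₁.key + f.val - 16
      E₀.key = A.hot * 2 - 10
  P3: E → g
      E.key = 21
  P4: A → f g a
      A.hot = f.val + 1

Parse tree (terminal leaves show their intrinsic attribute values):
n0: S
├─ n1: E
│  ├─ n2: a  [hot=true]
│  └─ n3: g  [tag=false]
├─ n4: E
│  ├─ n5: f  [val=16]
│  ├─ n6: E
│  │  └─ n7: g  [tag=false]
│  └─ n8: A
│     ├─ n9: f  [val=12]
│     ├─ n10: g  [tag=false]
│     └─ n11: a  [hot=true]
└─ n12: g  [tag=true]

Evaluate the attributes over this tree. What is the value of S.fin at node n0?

false

1. n1.ok = true  [true]
2. n2.hot = true  [terminal]
3. n3.tag = false  [terminal]
4. n1.key = -8  [-8]
5. n4.ok = true  [E₀.key > -9]
6. n5.val = 16  [terminal]
7. n6.ok = true  [E₀.ok == true]
8. n7.tag = false  [terminal]
9. n6.key = 21  [21]
10. n8.lim = 17  [f.val + E₁.key - 20]
11. n8.pre = 21  [E₁.key + f.val - 16]
12. n9.val = 12  [terminal]
13. n10.tag = false  [terminal]
14. n11.hot = true  [terminal]
15. n8.hot = 13  [f.val + 1]
16. n4.key = 16  [A.hot * 2 - 10]
17. n12.tag = true  [terminal]
18. n0.fin = false  [E₁.key > 16]
19. n0.lim = true  [E₀.key > -9]
20. n0.val = 3  [E₀.key + 11]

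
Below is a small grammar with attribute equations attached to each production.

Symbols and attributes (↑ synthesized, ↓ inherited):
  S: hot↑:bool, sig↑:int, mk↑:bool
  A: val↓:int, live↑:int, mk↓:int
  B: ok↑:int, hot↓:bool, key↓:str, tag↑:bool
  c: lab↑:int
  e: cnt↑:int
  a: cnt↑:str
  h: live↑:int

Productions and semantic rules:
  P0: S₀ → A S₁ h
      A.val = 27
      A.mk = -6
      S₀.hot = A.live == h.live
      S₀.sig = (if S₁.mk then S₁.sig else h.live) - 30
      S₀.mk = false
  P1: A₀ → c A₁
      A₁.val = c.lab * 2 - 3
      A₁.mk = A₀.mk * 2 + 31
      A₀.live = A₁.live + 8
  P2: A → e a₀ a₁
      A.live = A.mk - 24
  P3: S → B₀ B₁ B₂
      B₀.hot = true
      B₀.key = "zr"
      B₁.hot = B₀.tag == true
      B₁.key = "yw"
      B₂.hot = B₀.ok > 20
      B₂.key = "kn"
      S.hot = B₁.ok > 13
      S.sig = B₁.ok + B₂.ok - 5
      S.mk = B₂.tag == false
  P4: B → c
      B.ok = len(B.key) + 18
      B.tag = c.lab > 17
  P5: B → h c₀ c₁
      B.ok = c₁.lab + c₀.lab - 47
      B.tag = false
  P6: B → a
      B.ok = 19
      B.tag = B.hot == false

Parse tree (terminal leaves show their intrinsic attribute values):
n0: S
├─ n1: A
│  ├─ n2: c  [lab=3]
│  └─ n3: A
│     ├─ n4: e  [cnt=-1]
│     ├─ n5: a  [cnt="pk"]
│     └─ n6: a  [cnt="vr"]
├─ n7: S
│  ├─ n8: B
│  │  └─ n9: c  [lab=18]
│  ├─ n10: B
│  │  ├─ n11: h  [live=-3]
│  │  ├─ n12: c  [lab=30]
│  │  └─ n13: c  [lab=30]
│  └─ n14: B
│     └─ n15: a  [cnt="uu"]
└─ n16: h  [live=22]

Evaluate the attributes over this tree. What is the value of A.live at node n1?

1. n1.val = 27  [27]
2. n1.mk = -6  [-6]
3. n2.lab = 3  [terminal]
4. n3.val = 3  [c.lab * 2 - 3]
5. n3.mk = 19  [A₀.mk * 2 + 31]
6. n4.cnt = -1  [terminal]
7. n5.cnt = "pk"  [terminal]
8. n6.cnt = "vr"  [terminal]
9. n3.live = -5  [A.mk - 24]
10. n1.live = 3  [A₁.live + 8]
11. n8.hot = true  [true]
12. n8.key = "zr"  ["zr"]
13. n9.lab = 18  [terminal]
14. n8.ok = 20  [len(B.key) + 18]
15. n8.tag = true  [c.lab > 17]
16. n10.hot = true  [B₀.tag == true]
17. n10.key = "yw"  ["yw"]
18. n11.live = -3  [terminal]
19. n12.lab = 30  [terminal]
20. n13.lab = 30  [terminal]
21. n10.ok = 13  [c₁.lab + c₀.lab - 47]
22. n10.tag = false  [false]
23. n14.hot = false  [B₀.ok > 20]
24. n14.key = "kn"  ["kn"]
25. n15.cnt = "uu"  [terminal]
26. n14.ok = 19  [19]
27. n14.tag = true  [B.hot == false]
28. n7.hot = false  [B₁.ok > 13]
29. n7.sig = 27  [B₁.ok + B₂.ok - 5]
30. n7.mk = false  [B₂.tag == false]
31. n16.live = 22  [terminal]
32. n0.hot = false  [A.live == h.live]
33. n0.sig = -8  [(if S₁.mk then S₁.sig else h.live) - 30]
34. n0.mk = false  [false]

3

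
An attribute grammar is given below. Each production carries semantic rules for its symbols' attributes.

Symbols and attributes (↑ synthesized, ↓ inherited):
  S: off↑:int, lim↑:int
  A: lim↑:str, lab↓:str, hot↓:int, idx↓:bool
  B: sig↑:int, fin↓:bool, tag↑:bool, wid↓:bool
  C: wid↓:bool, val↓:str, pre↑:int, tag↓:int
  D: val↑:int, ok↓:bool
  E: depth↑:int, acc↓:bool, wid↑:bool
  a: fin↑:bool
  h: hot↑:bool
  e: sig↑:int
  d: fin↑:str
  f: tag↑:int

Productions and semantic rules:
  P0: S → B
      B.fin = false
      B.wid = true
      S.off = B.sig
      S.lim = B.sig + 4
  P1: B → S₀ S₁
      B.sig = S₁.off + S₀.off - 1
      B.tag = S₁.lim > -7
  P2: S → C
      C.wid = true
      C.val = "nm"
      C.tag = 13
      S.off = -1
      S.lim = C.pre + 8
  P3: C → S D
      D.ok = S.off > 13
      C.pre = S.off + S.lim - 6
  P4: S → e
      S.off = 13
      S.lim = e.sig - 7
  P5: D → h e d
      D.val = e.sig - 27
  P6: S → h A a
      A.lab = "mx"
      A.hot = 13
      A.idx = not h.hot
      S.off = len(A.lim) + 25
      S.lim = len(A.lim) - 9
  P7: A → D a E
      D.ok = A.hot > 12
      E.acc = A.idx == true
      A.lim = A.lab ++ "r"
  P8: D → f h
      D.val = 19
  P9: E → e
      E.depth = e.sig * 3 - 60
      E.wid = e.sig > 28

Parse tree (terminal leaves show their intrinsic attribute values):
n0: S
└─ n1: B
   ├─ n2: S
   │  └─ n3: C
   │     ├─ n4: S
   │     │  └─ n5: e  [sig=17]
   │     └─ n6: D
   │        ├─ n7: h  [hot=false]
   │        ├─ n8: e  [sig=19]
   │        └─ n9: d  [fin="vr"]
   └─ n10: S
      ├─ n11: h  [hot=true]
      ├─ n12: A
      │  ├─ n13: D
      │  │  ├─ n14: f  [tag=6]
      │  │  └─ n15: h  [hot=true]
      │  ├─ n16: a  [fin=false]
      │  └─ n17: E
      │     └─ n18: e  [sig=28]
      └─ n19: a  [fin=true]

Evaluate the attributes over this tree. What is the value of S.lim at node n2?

25

1. n1.fin = false  [false]
2. n1.wid = true  [true]
3. n3.wid = true  [true]
4. n3.val = "nm"  ["nm"]
5. n3.tag = 13  [13]
6. n5.sig = 17  [terminal]
7. n4.off = 13  [13]
8. n4.lim = 10  [e.sig - 7]
9. n6.ok = false  [S.off > 13]
10. n7.hot = false  [terminal]
11. n8.sig = 19  [terminal]
12. n9.fin = "vr"  [terminal]
13. n6.val = -8  [e.sig - 27]
14. n3.pre = 17  [S.off + S.lim - 6]
15. n2.off = -1  [-1]
16. n2.lim = 25  [C.pre + 8]
17. n11.hot = true  [terminal]
18. n12.lab = "mx"  ["mx"]
19. n12.hot = 13  [13]
20. n12.idx = false  [not h.hot]
21. n13.ok = true  [A.hot > 12]
22. n14.tag = 6  [terminal]
23. n15.hot = true  [terminal]
24. n13.val = 19  [19]
25. n16.fin = false  [terminal]
26. n17.acc = false  [A.idx == true]
27. n18.sig = 28  [terminal]
28. n17.depth = 24  [e.sig * 3 - 60]
29. n17.wid = false  [e.sig > 28]
30. n12.lim = "mxr"  [A.lab ++ "r"]
31. n19.fin = true  [terminal]
32. n10.off = 28  [len(A.lim) + 25]
33. n10.lim = -6  [len(A.lim) - 9]
34. n1.sig = 26  [S₁.off + S₀.off - 1]
35. n1.tag = true  [S₁.lim > -7]
36. n0.off = 26  [B.sig]
37. n0.lim = 30  [B.sig + 4]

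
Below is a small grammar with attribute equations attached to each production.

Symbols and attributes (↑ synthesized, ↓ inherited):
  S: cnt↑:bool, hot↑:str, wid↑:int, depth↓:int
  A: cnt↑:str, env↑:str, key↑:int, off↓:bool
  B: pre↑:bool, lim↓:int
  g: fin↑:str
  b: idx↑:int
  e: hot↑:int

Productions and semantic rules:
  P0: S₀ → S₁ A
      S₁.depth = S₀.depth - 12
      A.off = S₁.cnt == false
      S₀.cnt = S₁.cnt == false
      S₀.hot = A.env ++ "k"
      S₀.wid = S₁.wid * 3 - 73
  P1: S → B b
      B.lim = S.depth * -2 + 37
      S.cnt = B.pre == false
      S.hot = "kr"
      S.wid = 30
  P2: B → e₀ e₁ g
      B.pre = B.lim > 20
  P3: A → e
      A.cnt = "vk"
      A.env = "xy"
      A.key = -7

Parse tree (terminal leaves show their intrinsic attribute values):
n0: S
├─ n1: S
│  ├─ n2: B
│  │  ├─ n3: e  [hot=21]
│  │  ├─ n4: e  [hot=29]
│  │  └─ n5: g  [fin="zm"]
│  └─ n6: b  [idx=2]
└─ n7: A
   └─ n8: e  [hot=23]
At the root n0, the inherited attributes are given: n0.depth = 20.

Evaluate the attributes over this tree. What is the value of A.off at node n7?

1. n0.depth = 20  [given at root]
2. n1.depth = 8  [S₀.depth - 12]
3. n2.lim = 21  [S.depth * -2 + 37]
4. n3.hot = 21  [terminal]
5. n4.hot = 29  [terminal]
6. n5.fin = "zm"  [terminal]
7. n2.pre = true  [B.lim > 20]
8. n6.idx = 2  [terminal]
9. n1.cnt = false  [B.pre == false]
10. n1.hot = "kr"  ["kr"]
11. n1.wid = 30  [30]
12. n7.off = true  [S₁.cnt == false]
13. n8.hot = 23  [terminal]
14. n7.cnt = "vk"  ["vk"]
15. n7.env = "xy"  ["xy"]
16. n7.key = -7  [-7]
17. n0.cnt = true  [S₁.cnt == false]
18. n0.hot = "xyk"  [A.env ++ "k"]
19. n0.wid = 17  [S₁.wid * 3 - 73]

true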